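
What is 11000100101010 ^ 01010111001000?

XOR: 1 when bits differ
  11000100101010
^ 01010111001000
----------------
  10010011100010
Decimal: 12586 ^ 5576 = 9442



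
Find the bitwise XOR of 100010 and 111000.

XOR: 1 when bits differ
  100010
^ 111000
--------
  011010
Decimal: 34 ^ 56 = 26



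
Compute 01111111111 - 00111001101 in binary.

Method 1 - Direct subtraction (column by column from the right: bit − bit − borrow-in; if negative, add 2 and borrow 1 from the next column):
borrow: 00000000000
        01111111111
-       00111001101
-------------------
        01000110010

Method 2 - Add two's complement:
Two's complement of 00111001101: invert → 11000110010, add 1 → 11000110011
  01111111111
+ 11000110011
-------------
 101000110010  (end carry out of the top bit = 1)
Discarding the end carry: 01000110010
Decimal check:
  01111111111 = 512 + 256 + 128 + 64 + 32 + 16 + 8 + 4 + 2 + 1 = 1023
  00111001101 = 256 + 128 + 64 + 8 + 4 + 1 = 461
  1023 - 461 = 562, and 01000110010 = 512 + 32 + 16 + 2 = 562 ✓



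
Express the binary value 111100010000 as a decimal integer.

Sum of powers of 2 for each 1-bit:
2^4 + 2^8 + 2^9 + 2^10 + 2^11
= 16 + 256 + 512 + 1024 + 2048
= 3856



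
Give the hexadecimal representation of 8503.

Using repeated division by 16 (digits 10–15 are A–F):
8503 ÷ 16 = 531 remainder 7
531 ÷ 16 = 33 remainder 3
33 ÷ 16 = 2 remainder 1
2 ÷ 16 = 0 remainder 2
Reading remainders bottom to top: 2137



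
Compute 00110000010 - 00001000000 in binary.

Method 1 - Direct subtraction (column by column from the right: bit − bit − borrow-in; if negative, add 2 and borrow 1 from the next column):
borrow: 00010000000
        00110000010
-       00001000000
-------------------
        00101000010

Method 2 - Add two's complement:
Two's complement of 00001000000: invert → 11110111111, add 1 → 11111000000
  00110000010
+ 11111000000
-------------
 100101000010  (end carry out of the top bit = 1)
Discarding the end carry: 00101000010
Decimal check:
  00110000010 = 256 + 128 + 2 = 386
  00001000000 = 64
  386 - 64 = 322, and 00101000010 = 256 + 64 + 2 = 322 ✓



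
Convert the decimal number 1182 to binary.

Using repeated division by 2:
1182 ÷ 2 = 591 remainder 0
591 ÷ 2 = 295 remainder 1
295 ÷ 2 = 147 remainder 1
147 ÷ 2 = 73 remainder 1
73 ÷ 2 = 36 remainder 1
36 ÷ 2 = 18 remainder 0
18 ÷ 2 = 9 remainder 0
9 ÷ 2 = 4 remainder 1
4 ÷ 2 = 2 remainder 0
2 ÷ 2 = 1 remainder 0
1 ÷ 2 = 0 remainder 1
Reading remainders bottom to top: 10010011110



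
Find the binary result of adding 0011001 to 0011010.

Add column by column from the right: bit + bit + carry-in; write the sum mod 2, carry 1 when the sum is 2 or 3.
carry:  0110000
        0011001
+       0011010
---------------
       00110011
(the carry out of the leftmost column, 0, becomes the leading bit)
Decimal check:
  0011001 = 16 + 8 + 1 = 25
  0011010 = 16 + 8 + 2 = 26
  25 + 26 = 51, and 00110011 = 32 + 16 + 2 + 1 = 51 ✓



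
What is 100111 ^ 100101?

XOR: 1 when bits differ
  100111
^ 100101
--------
  000010
Decimal: 39 ^ 37 = 2



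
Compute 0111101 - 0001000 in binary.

Method 1 - Direct subtraction (column by column from the right: bit − bit − borrow-in; if negative, add 2 and borrow 1 from the next column):
borrow: 0000000
        0111101
-       0001000
---------------
        0110101

Method 2 - Add two's complement:
Two's complement of 0001000: invert → 1110111, add 1 → 1111000
  0111101
+ 1111000
---------
 10110101  (end carry out of the top bit = 1)
Discarding the end carry: 0110101
Decimal check:
  0111101 = 32 + 16 + 8 + 4 + 1 = 61
  0001000 = 8
  61 - 8 = 53, and 0110101 = 32 + 16 + 4 + 1 = 53 ✓



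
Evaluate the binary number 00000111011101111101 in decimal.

Sum of powers of 2 for each 1-bit:
2^0 + 2^2 + 2^3 + 2^4 + 2^5 + 2^6 + 2^8 + 2^9 + 2^10 + 2^12 + 2^13 + 2^14
= 1 + 4 + 8 + 16 + 32 + 64 + 256 + 512 + 1024 + 4096 + 8192 + 16384
= 30589



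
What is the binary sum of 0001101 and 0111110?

Add column by column from the right: bit + bit + carry-in; write the sum mod 2, carry 1 when the sum is 2 or 3.
carry:  1111000
        0001101
+       0111110
---------------
       01001011
(the carry out of the leftmost column, 0, becomes the leading bit)
Decimal check:
  0001101 = 8 + 4 + 1 = 13
  0111110 = 32 + 16 + 8 + 4 + 2 = 62
  13 + 62 = 75, and 01001011 = 64 + 8 + 2 + 1 = 75 ✓



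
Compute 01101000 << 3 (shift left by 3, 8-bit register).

Original: 01101000 (decimal 104)
Shift left by 3 positions
Append 3 zeros on the right and drop the 3 high bits that overflow the 8-bit width
Result: 01000000 (decimal 64)
Equivalent: 104 << 3 = 104 × 2^3 = 832, truncated to 8 bits = 64



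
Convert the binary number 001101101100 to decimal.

Sum of powers of 2 for each 1-bit:
2^2 + 2^3 + 2^5 + 2^6 + 2^8 + 2^9
= 4 + 8 + 32 + 64 + 256 + 512
= 876



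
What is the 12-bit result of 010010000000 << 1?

Original: 010010000000 (decimal 1152)
Shift left by 1 position
Append 1 zero on the right
Result: 100100000000 (decimal 2304)
Equivalent: 1152 << 1 = 1152 × 2^1 = 2304



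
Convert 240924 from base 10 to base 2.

Using repeated division by 2:
240924 ÷ 2 = 120462 remainder 0
120462 ÷ 2 = 60231 remainder 0
60231 ÷ 2 = 30115 remainder 1
30115 ÷ 2 = 15057 remainder 1
15057 ÷ 2 = 7528 remainder 1
7528 ÷ 2 = 3764 remainder 0
3764 ÷ 2 = 1882 remainder 0
1882 ÷ 2 = 941 remainder 0
941 ÷ 2 = 470 remainder 1
470 ÷ 2 = 235 remainder 0
235 ÷ 2 = 117 remainder 1
117 ÷ 2 = 58 remainder 1
58 ÷ 2 = 29 remainder 0
29 ÷ 2 = 14 remainder 1
14 ÷ 2 = 7 remainder 0
7 ÷ 2 = 3 remainder 1
3 ÷ 2 = 1 remainder 1
1 ÷ 2 = 0 remainder 1
Reading remainders bottom to top: 111010110100011100



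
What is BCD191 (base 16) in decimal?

Expand by place value (powers of 16):
Digit values: B = 11, C = 12, D = 13
BCD191 = 11 × 16^5 + 12 × 16^4 + 13 × 16^3 + 1 × 16^2 + 9 × 16^1 + 1 × 16^0
= 11 × 1048576 + 12 × 65536 + 13 × 4096 + 1 × 256 + 9 × 16 + 1 × 1
= 11534336 + 786432 + 53248 + 256 + 144 + 1
= 12374417



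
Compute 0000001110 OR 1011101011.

OR: 1 when either bit is 1
  0000001110
| 1011101011
------------
  1011101111
Decimal: 14 | 747 = 751



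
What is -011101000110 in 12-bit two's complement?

Original: 011101000110
Step 1 - Invert all bits: 100010111001
Step 2 - Add 1: 100010111010
Verification: 011101000110 + 100010111010 = 1000000000000; discarding the end carry (carry out of the top bit) leaves the 12-bit value 000000000000, as required for x + (-x)



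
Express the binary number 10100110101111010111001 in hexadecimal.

Group into 4-bit nibbles from right:
  0101 = 5
  0011 = 3
  0101 = 5
  1110 = E
  1011 = B
  1001 = 9
Result: 535EB9



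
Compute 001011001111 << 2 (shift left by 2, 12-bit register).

Original: 001011001111 (decimal 719)
Shift left by 2 positions
Append 2 zeros on the right
Result: 101100111100 (decimal 2876)
Equivalent: 719 << 2 = 719 × 2^2 = 2876



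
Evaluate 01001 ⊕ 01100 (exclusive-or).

XOR: 1 when bits differ
  01001
^ 01100
-------
  00101
Decimal: 9 ^ 12 = 5



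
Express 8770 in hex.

Using repeated division by 16 (digits 10–15 are A–F):
8770 ÷ 16 = 548 remainder 2
548 ÷ 16 = 34 remainder 4
34 ÷ 16 = 2 remainder 2
2 ÷ 16 = 0 remainder 2
Reading remainders bottom to top: 2242



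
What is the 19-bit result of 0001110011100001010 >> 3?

Original: 0001110011100001010 (decimal 59146)
Shift right by 3 positions
Drop the 3 low bits; fill with zeros on the left
Result: 0000001110011100001 (decimal 7393)
Equivalent: 59146 >> 3 = 59146 ÷ 2^3 = 7393



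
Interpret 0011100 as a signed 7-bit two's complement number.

Binary: 0011100
Sign bit: 0 (non-negative)
Read directly as an unsigned value:
0011100 = 16 + 8 + 4 = 28
Value: 28



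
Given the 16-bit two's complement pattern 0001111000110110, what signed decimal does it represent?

Binary: 0001111000110110
Sign bit: 0 (non-negative)
Read directly as an unsigned value:
0001111000110110 = 4096 + 2048 + 1024 + 512 + 32 + 16 + 4 + 2 = 7734
Value: 7734



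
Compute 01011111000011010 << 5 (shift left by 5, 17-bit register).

Original: 01011111000011010 (decimal 48666)
Shift left by 5 positions
Append 5 zeros on the right and drop the 5 high bits that overflow the 17-bit width
Result: 11100001101000000 (decimal 115520)
Equivalent: 48666 << 5 = 48666 × 2^5 = 1557312, truncated to 17 bits = 115520



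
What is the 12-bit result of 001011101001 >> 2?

Original: 001011101001 (decimal 745)
Shift right by 2 positions
Drop the 2 low bits; fill with zeros on the left
Result: 000010111010 (decimal 186)
Equivalent: 745 >> 2 = 745 ÷ 2^2 = 186



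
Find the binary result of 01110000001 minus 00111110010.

Method 1 - Direct subtraction (column by column from the right: bit − bit − borrow-in; if negative, add 2 and borrow 1 from the next column):
borrow: 01111111100
        01110000001
-       00111110010
-------------------
        00110001111

Method 2 - Add two's complement:
Two's complement of 00111110010: invert → 11000001101, add 1 → 11000001110
  01110000001
+ 11000001110
-------------
 100110001111  (end carry out of the top bit = 1)
Discarding the end carry: 00110001111
Decimal check:
  01110000001 = 512 + 256 + 128 + 1 = 897
  00111110010 = 256 + 128 + 64 + 32 + 16 + 2 = 498
  897 - 498 = 399, and 00110001111 = 256 + 128 + 8 + 4 + 2 + 1 = 399 ✓



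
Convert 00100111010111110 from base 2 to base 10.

Sum of powers of 2 for each 1-bit:
2^1 + 2^2 + 2^3 + 2^4 + 2^5 + 2^7 + 2^9 + 2^10 + 2^11 + 2^14
= 2 + 4 + 8 + 16 + 32 + 128 + 512 + 1024 + 2048 + 16384
= 20158



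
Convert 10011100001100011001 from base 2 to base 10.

Sum of powers of 2 for each 1-bit:
2^0 + 2^3 + 2^4 + 2^8 + 2^9 + 2^14 + 2^15 + 2^16 + 2^19
= 1 + 8 + 16 + 256 + 512 + 16384 + 32768 + 65536 + 524288
= 639769



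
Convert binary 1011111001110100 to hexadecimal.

Group into 4-bit nibbles from right:
  1011 = B
  1110 = E
  0111 = 7
  0100 = 4
Result: BE74



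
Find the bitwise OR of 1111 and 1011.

OR: 1 when either bit is 1
  1111
| 1011
------
  1111
Decimal: 15 | 11 = 15



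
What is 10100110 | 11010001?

OR: 1 when either bit is 1
  10100110
| 11010001
----------
  11110111
Decimal: 166 | 209 = 247



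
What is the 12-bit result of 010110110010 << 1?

Original: 010110110010 (decimal 1458)
Shift left by 1 position
Append 1 zero on the right
Result: 101101100100 (decimal 2916)
Equivalent: 1458 << 1 = 1458 × 2^1 = 2916



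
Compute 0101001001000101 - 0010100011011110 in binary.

Method 1 - Direct subtraction (column by column from the right: bit − bit − borrow-in; if negative, add 2 and borrow 1 from the next column):
borrow: 0101001111111100
        0101001001000101
-       0010100011011110
------------------------
        0010100101100111

Method 2 - Add two's complement:
Two's complement of 0010100011011110: invert → 1101011100100001, add 1 → 1101011100100010
  0101001001000101
+ 1101011100100010
------------------
 10010100101100111  (end carry out of the top bit = 1)
Discarding the end carry: 0010100101100111
Decimal check:
  0101001001000101 = 16384 + 4096 + 512 + 64 + 4 + 1 = 21061
  0010100011011110 = 8192 + 2048 + 128 + 64 + 16 + 8 + 4 + 2 = 10462
  21061 - 10462 = 10599, and 0010100101100111 = 8192 + 2048 + 256 + 64 + 32 + 4 + 2 + 1 = 10599 ✓



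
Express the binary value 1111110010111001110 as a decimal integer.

Sum of powers of 2 for each 1-bit:
2^1 + 2^2 + 2^3 + 2^6 + 2^7 + 2^8 + 2^10 + 2^13 + 2^14 + 2^15 + 2^16 + 2^17 + 2^18
= 2 + 4 + 8 + 64 + 128 + 256 + 1024 + 8192 + 16384 + 32768 + 65536 + 131072 + 262144
= 517582



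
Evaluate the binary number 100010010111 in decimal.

Sum of powers of 2 for each 1-bit:
2^0 + 2^1 + 2^2 + 2^4 + 2^7 + 2^11
= 1 + 2 + 4 + 16 + 128 + 2048
= 2199



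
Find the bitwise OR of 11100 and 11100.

OR: 1 when either bit is 1
  11100
| 11100
-------
  11100
Decimal: 28 | 28 = 28



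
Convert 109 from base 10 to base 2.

Using repeated division by 2:
109 ÷ 2 = 54 remainder 1
54 ÷ 2 = 27 remainder 0
27 ÷ 2 = 13 remainder 1
13 ÷ 2 = 6 remainder 1
6 ÷ 2 = 3 remainder 0
3 ÷ 2 = 1 remainder 1
1 ÷ 2 = 0 remainder 1
Reading remainders bottom to top: 1101101



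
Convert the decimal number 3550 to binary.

Using repeated division by 2:
3550 ÷ 2 = 1775 remainder 0
1775 ÷ 2 = 887 remainder 1
887 ÷ 2 = 443 remainder 1
443 ÷ 2 = 221 remainder 1
221 ÷ 2 = 110 remainder 1
110 ÷ 2 = 55 remainder 0
55 ÷ 2 = 27 remainder 1
27 ÷ 2 = 13 remainder 1
13 ÷ 2 = 6 remainder 1
6 ÷ 2 = 3 remainder 0
3 ÷ 2 = 1 remainder 1
1 ÷ 2 = 0 remainder 1
Reading remainders bottom to top: 110111011110



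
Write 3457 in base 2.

Using repeated division by 2:
3457 ÷ 2 = 1728 remainder 1
1728 ÷ 2 = 864 remainder 0
864 ÷ 2 = 432 remainder 0
432 ÷ 2 = 216 remainder 0
216 ÷ 2 = 108 remainder 0
108 ÷ 2 = 54 remainder 0
54 ÷ 2 = 27 remainder 0
27 ÷ 2 = 13 remainder 1
13 ÷ 2 = 6 remainder 1
6 ÷ 2 = 3 remainder 0
3 ÷ 2 = 1 remainder 1
1 ÷ 2 = 0 remainder 1
Reading remainders bottom to top: 110110000001



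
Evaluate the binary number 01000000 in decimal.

Sum of powers of 2 for each 1-bit:
2^6
= 64
= 64



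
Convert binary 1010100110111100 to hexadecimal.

Group into 4-bit nibbles from right:
  1010 = A
  1001 = 9
  1011 = B
  1100 = C
Result: A9BC



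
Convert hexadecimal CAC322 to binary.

Convert each hex digit to 4 bits:
  C = 1100
  A = 1010
  C = 1100
  3 = 0011
  2 = 0010
  2 = 0010
Concatenate: 110010101100001100100010



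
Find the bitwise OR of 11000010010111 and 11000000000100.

OR: 1 when either bit is 1
  11000010010111
| 11000000000100
----------------
  11000010010111
Decimal: 12439 | 12292 = 12439



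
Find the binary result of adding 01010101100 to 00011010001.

Add column by column from the right: bit + bit + carry-in; write the sum mod 2, carry 1 when the sum is 2 or 3.
carry:  00100000000
        01010101100
+       00011010001
-------------------
       001101111101
(the carry out of the leftmost column, 0, becomes the leading bit)
Decimal check:
  01010101100 = 512 + 128 + 32 + 8 + 4 = 684
  00011010001 = 128 + 64 + 16 + 1 = 209
  684 + 209 = 893, and 001101111101 = 512 + 256 + 64 + 32 + 16 + 8 + 4 + 1 = 893 ✓



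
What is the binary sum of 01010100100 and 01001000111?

Add column by column from the right: bit + bit + carry-in; write the sum mod 2, carry 1 when the sum is 2 or 3.
carry:  10000001000
        01010100100
+       01001000111
-------------------
       010011101011
(the carry out of the leftmost column, 0, becomes the leading bit)
Decimal check:
  01010100100 = 512 + 128 + 32 + 4 = 676
  01001000111 = 512 + 64 + 4 + 2 + 1 = 583
  676 + 583 = 1259, and 010011101011 = 1024 + 128 + 64 + 32 + 8 + 2 + 1 = 1259 ✓



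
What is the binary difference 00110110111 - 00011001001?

Method 1 - Direct subtraction (column by column from the right: bit − bit − borrow-in; if negative, add 2 and borrow 1 from the next column):
borrow: 00110010000
        00110110111
-       00011001001
-------------------
        00011101110

Method 2 - Add two's complement:
Two's complement of 00011001001: invert → 11100110110, add 1 → 11100110111
  00110110111
+ 11100110111
-------------
 100011101110  (end carry out of the top bit = 1)
Discarding the end carry: 00011101110
Decimal check:
  00110110111 = 256 + 128 + 32 + 16 + 4 + 2 + 1 = 439
  00011001001 = 128 + 64 + 8 + 1 = 201
  439 - 201 = 238, and 00011101110 = 128 + 64 + 32 + 8 + 4 + 2 = 238 ✓



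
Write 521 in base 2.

Using repeated division by 2:
521 ÷ 2 = 260 remainder 1
260 ÷ 2 = 130 remainder 0
130 ÷ 2 = 65 remainder 0
65 ÷ 2 = 32 remainder 1
32 ÷ 2 = 16 remainder 0
16 ÷ 2 = 8 remainder 0
8 ÷ 2 = 4 remainder 0
4 ÷ 2 = 2 remainder 0
2 ÷ 2 = 1 remainder 0
1 ÷ 2 = 0 remainder 1
Reading remainders bottom to top: 1000001001



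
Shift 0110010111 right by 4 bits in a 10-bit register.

Original: 0110010111 (decimal 407)
Shift right by 4 positions
Drop the 4 low bits; fill with zeros on the left
Result: 0000011001 (decimal 25)
Equivalent: 407 >> 4 = 407 ÷ 2^4 = 25



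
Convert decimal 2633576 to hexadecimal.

Using repeated division by 16 (digits 10–15 are A–F):
2633576 ÷ 16 = 164598 remainder 8
164598 ÷ 16 = 10287 remainder 6
10287 ÷ 16 = 642 remainder 15 (F)
642 ÷ 16 = 40 remainder 2
40 ÷ 16 = 2 remainder 8
2 ÷ 16 = 0 remainder 2
Reading remainders bottom to top: 282F68



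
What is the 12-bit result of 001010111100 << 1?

Original: 001010111100 (decimal 700)
Shift left by 1 position
Append 1 zero on the right
Result: 010101111000 (decimal 1400)
Equivalent: 700 << 1 = 700 × 2^1 = 1400



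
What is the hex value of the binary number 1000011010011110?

Group into 4-bit nibbles from right:
  1000 = 8
  0110 = 6
  1001 = 9
  1110 = E
Result: 869E



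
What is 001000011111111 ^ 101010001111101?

XOR: 1 when bits differ
  001000011111111
^ 101010001111101
-----------------
  100010010000010
Decimal: 4351 ^ 21629 = 17538



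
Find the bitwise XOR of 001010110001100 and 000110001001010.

XOR: 1 when bits differ
  001010110001100
^ 000110001001010
-----------------
  001100111000110
Decimal: 5516 ^ 3146 = 6598



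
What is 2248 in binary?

Using repeated division by 2:
2248 ÷ 2 = 1124 remainder 0
1124 ÷ 2 = 562 remainder 0
562 ÷ 2 = 281 remainder 0
281 ÷ 2 = 140 remainder 1
140 ÷ 2 = 70 remainder 0
70 ÷ 2 = 35 remainder 0
35 ÷ 2 = 17 remainder 1
17 ÷ 2 = 8 remainder 1
8 ÷ 2 = 4 remainder 0
4 ÷ 2 = 2 remainder 0
2 ÷ 2 = 1 remainder 0
1 ÷ 2 = 0 remainder 1
Reading remainders bottom to top: 100011001000



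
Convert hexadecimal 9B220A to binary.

Convert each hex digit to 4 bits:
  9 = 1001
  B = 1011
  2 = 0010
  2 = 0010
  0 = 0000
  A = 1010
Concatenate: 100110110010001000001010



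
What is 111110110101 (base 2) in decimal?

Sum of powers of 2 for each 1-bit:
2^0 + 2^2 + 2^4 + 2^5 + 2^7 + 2^8 + 2^9 + 2^10 + 2^11
= 1 + 4 + 16 + 32 + 128 + 256 + 512 + 1024 + 2048
= 4021



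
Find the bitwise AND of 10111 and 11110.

AND: 1 only when both bits are 1
  10111
& 11110
-------
  10110
Decimal: 23 & 30 = 22



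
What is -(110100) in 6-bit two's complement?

Original (sign bit 1, negative): 110100
Step 1 - Invert all bits: 001011
Step 2 - Add 1: 001100
Verification: 110100 + 001100 = 1000000; discarding the end carry (carry out of the top bit) leaves the 6-bit value 000000, as required for x + (-x)



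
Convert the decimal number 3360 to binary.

Using repeated division by 2:
3360 ÷ 2 = 1680 remainder 0
1680 ÷ 2 = 840 remainder 0
840 ÷ 2 = 420 remainder 0
420 ÷ 2 = 210 remainder 0
210 ÷ 2 = 105 remainder 0
105 ÷ 2 = 52 remainder 1
52 ÷ 2 = 26 remainder 0
26 ÷ 2 = 13 remainder 0
13 ÷ 2 = 6 remainder 1
6 ÷ 2 = 3 remainder 0
3 ÷ 2 = 1 remainder 1
1 ÷ 2 = 0 remainder 1
Reading remainders bottom to top: 110100100000



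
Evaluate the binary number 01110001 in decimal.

Sum of powers of 2 for each 1-bit:
2^0 + 2^4 + 2^5 + 2^6
= 1 + 16 + 32 + 64
= 113



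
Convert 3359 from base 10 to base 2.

Using repeated division by 2:
3359 ÷ 2 = 1679 remainder 1
1679 ÷ 2 = 839 remainder 1
839 ÷ 2 = 419 remainder 1
419 ÷ 2 = 209 remainder 1
209 ÷ 2 = 104 remainder 1
104 ÷ 2 = 52 remainder 0
52 ÷ 2 = 26 remainder 0
26 ÷ 2 = 13 remainder 0
13 ÷ 2 = 6 remainder 1
6 ÷ 2 = 3 remainder 0
3 ÷ 2 = 1 remainder 1
1 ÷ 2 = 0 remainder 1
Reading remainders bottom to top: 110100011111



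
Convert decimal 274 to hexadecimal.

Using repeated division by 16 (digits 10–15 are A–F):
274 ÷ 16 = 17 remainder 2
17 ÷ 16 = 1 remainder 1
1 ÷ 16 = 0 remainder 1
Reading remainders bottom to top: 112



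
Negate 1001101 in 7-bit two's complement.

Original (sign bit 1, negative): 1001101
Step 1 - Invert all bits: 0110010
Step 2 - Add 1: 0110011
Verification: 1001101 + 0110011 = 10000000; discarding the end carry (carry out of the top bit) leaves the 7-bit value 0000000, as required for x + (-x)



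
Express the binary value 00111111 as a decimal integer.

Sum of powers of 2 for each 1-bit:
2^0 + 2^1 + 2^2 + 2^3 + 2^4 + 2^5
= 1 + 2 + 4 + 8 + 16 + 32
= 63



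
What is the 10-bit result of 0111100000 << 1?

Original: 0111100000 (decimal 480)
Shift left by 1 position
Append 1 zero on the right
Result: 1111000000 (decimal 960)
Equivalent: 480 << 1 = 480 × 2^1 = 960



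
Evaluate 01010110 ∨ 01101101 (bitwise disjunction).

OR: 1 when either bit is 1
  01010110
| 01101101
----------
  01111111
Decimal: 86 | 109 = 127



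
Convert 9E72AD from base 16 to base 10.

Expand by place value (powers of 16):
Digit values: E = 14, A = 10, D = 13
9E72AD = 9 × 16^5 + 14 × 16^4 + 7 × 16^3 + 2 × 16^2 + 10 × 16^1 + 13 × 16^0
= 9 × 1048576 + 14 × 65536 + 7 × 4096 + 2 × 256 + 10 × 16 + 13 × 1
= 9437184 + 917504 + 28672 + 512 + 160 + 13
= 10384045



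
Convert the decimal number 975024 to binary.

Using repeated division by 2:
975024 ÷ 2 = 487512 remainder 0
487512 ÷ 2 = 243756 remainder 0
243756 ÷ 2 = 121878 remainder 0
121878 ÷ 2 = 60939 remainder 0
60939 ÷ 2 = 30469 remainder 1
30469 ÷ 2 = 15234 remainder 1
15234 ÷ 2 = 7617 remainder 0
7617 ÷ 2 = 3808 remainder 1
3808 ÷ 2 = 1904 remainder 0
1904 ÷ 2 = 952 remainder 0
952 ÷ 2 = 476 remainder 0
476 ÷ 2 = 238 remainder 0
238 ÷ 2 = 119 remainder 0
119 ÷ 2 = 59 remainder 1
59 ÷ 2 = 29 remainder 1
29 ÷ 2 = 14 remainder 1
14 ÷ 2 = 7 remainder 0
7 ÷ 2 = 3 remainder 1
3 ÷ 2 = 1 remainder 1
1 ÷ 2 = 0 remainder 1
Reading remainders bottom to top: 11101110000010110000



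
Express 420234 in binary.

Using repeated division by 2:
420234 ÷ 2 = 210117 remainder 0
210117 ÷ 2 = 105058 remainder 1
105058 ÷ 2 = 52529 remainder 0
52529 ÷ 2 = 26264 remainder 1
26264 ÷ 2 = 13132 remainder 0
13132 ÷ 2 = 6566 remainder 0
6566 ÷ 2 = 3283 remainder 0
3283 ÷ 2 = 1641 remainder 1
1641 ÷ 2 = 820 remainder 1
820 ÷ 2 = 410 remainder 0
410 ÷ 2 = 205 remainder 0
205 ÷ 2 = 102 remainder 1
102 ÷ 2 = 51 remainder 0
51 ÷ 2 = 25 remainder 1
25 ÷ 2 = 12 remainder 1
12 ÷ 2 = 6 remainder 0
6 ÷ 2 = 3 remainder 0
3 ÷ 2 = 1 remainder 1
1 ÷ 2 = 0 remainder 1
Reading remainders bottom to top: 1100110100110001010



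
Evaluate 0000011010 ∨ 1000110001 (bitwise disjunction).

OR: 1 when either bit is 1
  0000011010
| 1000110001
------------
  1000111011
Decimal: 26 | 561 = 571



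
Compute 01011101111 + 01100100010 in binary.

Add column by column from the right: bit + bit + carry-in; write the sum mod 2, carry 1 when the sum is 2 or 3.
carry:  11111011100
        01011101111
+       01100100010
-------------------
       011000010001
(the carry out of the leftmost column, 0, becomes the leading bit)
Decimal check:
  01011101111 = 512 + 128 + 64 + 32 + 8 + 4 + 2 + 1 = 751
  01100100010 = 512 + 256 + 32 + 2 = 802
  751 + 802 = 1553, and 011000010001 = 1024 + 512 + 16 + 1 = 1553 ✓



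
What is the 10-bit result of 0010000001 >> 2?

Original: 0010000001 (decimal 129)
Shift right by 2 positions
Drop the 2 low bits; fill with zeros on the left
Result: 0000100000 (decimal 32)
Equivalent: 129 >> 2 = 129 ÷ 2^2 = 32



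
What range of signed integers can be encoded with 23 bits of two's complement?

For 23-bit two's complement:
Minimum: -2^22 = -4194304
Maximum: 2^22 - 1 = 4194303



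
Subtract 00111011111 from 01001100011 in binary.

Method 1 - Direct subtraction (column by column from the right: bit − bit − borrow-in; if negative, add 2 and borrow 1 from the next column):
borrow: 01100111000
        01001100011
-       00111011111
-------------------
        00010000100

Method 2 - Add two's complement:
Two's complement of 00111011111: invert → 11000100000, add 1 → 11000100001
  01001100011
+ 11000100001
-------------
 100010000100  (end carry out of the top bit = 1)
Discarding the end carry: 00010000100
Decimal check:
  01001100011 = 512 + 64 + 32 + 2 + 1 = 611
  00111011111 = 256 + 128 + 64 + 16 + 8 + 4 + 2 + 1 = 479
  611 - 479 = 132, and 00010000100 = 128 + 4 = 132 ✓



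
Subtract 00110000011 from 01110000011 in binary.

Method 1 - Direct subtraction (column by column from the right: bit − bit − borrow-in; if negative, add 2 and borrow 1 from the next column):
borrow: 00000000000
        01110000011
-       00110000011
-------------------
        01000000000

Method 2 - Add two's complement:
Two's complement of 00110000011: invert → 11001111100, add 1 → 11001111101
  01110000011
+ 11001111101
-------------
 101000000000  (end carry out of the top bit = 1)
Discarding the end carry: 01000000000
Decimal check:
  01110000011 = 512 + 256 + 128 + 2 + 1 = 899
  00110000011 = 256 + 128 + 2 + 1 = 387
  899 - 387 = 512, and 01000000000 = 512 ✓



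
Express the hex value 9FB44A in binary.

Convert each hex digit to 4 bits:
  9 = 1001
  F = 1111
  B = 1011
  4 = 0100
  4 = 0100
  A = 1010
Concatenate: 100111111011010001001010



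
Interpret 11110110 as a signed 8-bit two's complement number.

Binary: 11110110
Sign bit: 1 (negative)
Invert: 00001001
Add 1:  00001010
Magnitude: 00001010 = 8 + 2 = 10
Value: -10



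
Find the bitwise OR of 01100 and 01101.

OR: 1 when either bit is 1
  01100
| 01101
-------
  01101
Decimal: 12 | 13 = 13



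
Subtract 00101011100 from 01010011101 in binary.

Method 1 - Direct subtraction (column by column from the right: bit − bit − borrow-in; if negative, add 2 and borrow 1 from the next column):
borrow: 01010000000
        01010011101
-       00101011100
-------------------
        00101000001

Method 2 - Add two's complement:
Two's complement of 00101011100: invert → 11010100011, add 1 → 11010100100
  01010011101
+ 11010100100
-------------
 100101000001  (end carry out of the top bit = 1)
Discarding the end carry: 00101000001
Decimal check:
  01010011101 = 512 + 128 + 16 + 8 + 4 + 1 = 669
  00101011100 = 256 + 64 + 16 + 8 + 4 = 348
  669 - 348 = 321, and 00101000001 = 256 + 64 + 1 = 321 ✓



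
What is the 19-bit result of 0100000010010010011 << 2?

Original: 0100000010010010011 (decimal 132243)
Shift left by 2 positions
Append 2 zeros on the right and drop the 2 high bits that overflow the 19-bit width
Result: 0000001001001001100 (decimal 4684)
Equivalent: 132243 << 2 = 132243 × 2^2 = 528972, truncated to 19 bits = 4684



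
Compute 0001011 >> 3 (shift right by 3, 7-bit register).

Original: 0001011 (decimal 11)
Shift right by 3 positions
Drop the 3 low bits; fill with zeros on the left
Result: 0000001 (decimal 1)
Equivalent: 11 >> 3 = 11 ÷ 2^3 = 1



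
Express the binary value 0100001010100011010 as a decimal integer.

Sum of powers of 2 for each 1-bit:
2^1 + 2^3 + 2^4 + 2^8 + 2^10 + 2^12 + 2^17
= 2 + 8 + 16 + 256 + 1024 + 4096 + 131072
= 136474



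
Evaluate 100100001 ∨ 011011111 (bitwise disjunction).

OR: 1 when either bit is 1
  100100001
| 011011111
-----------
  111111111
Decimal: 289 | 223 = 511



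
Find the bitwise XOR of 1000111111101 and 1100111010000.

XOR: 1 when bits differ
  1000111111101
^ 1100111010000
---------------
  0100000101101
Decimal: 4605 ^ 6608 = 2093



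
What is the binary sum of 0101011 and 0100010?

Add column by column from the right: bit + bit + carry-in; write the sum mod 2, carry 1 when the sum is 2 or 3.
carry:  1000100
        0101011
+       0100010
---------------
       01001101
(the carry out of the leftmost column, 0, becomes the leading bit)
Decimal check:
  0101011 = 32 + 8 + 2 + 1 = 43
  0100010 = 32 + 2 = 34
  43 + 34 = 77, and 01001101 = 64 + 8 + 4 + 1 = 77 ✓



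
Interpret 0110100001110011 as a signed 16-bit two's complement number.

Binary: 0110100001110011
Sign bit: 0 (non-negative)
Read directly as an unsigned value:
0110100001110011 = 16384 + 8192 + 2048 + 64 + 32 + 16 + 2 + 1 = 26739
Value: 26739



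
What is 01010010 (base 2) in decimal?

Sum of powers of 2 for each 1-bit:
2^1 + 2^4 + 2^6
= 2 + 16 + 64
= 82



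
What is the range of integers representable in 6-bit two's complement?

For 6-bit two's complement:
Minimum: -2^5 = -32
Maximum: 2^5 - 1 = 31



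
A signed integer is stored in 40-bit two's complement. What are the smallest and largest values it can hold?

For 40-bit two's complement:
Minimum: -2^39 = -549755813888
Maximum: 2^39 - 1 = 549755813887



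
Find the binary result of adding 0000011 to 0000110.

Add column by column from the right: bit + bit + carry-in; write the sum mod 2, carry 1 when the sum is 2 or 3.
carry:  0001100
        0000011
+       0000110
---------------
       00001001
(the carry out of the leftmost column, 0, becomes the leading bit)
Decimal check:
  0000011 = 2 + 1 = 3
  0000110 = 4 + 2 = 6
  3 + 6 = 9, and 00001001 = 8 + 1 = 9 ✓



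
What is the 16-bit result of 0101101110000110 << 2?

Original: 0101101110000110 (decimal 23430)
Shift left by 2 positions
Append 2 zeros on the right and drop the 2 high bits that overflow the 16-bit width
Result: 0110111000011000 (decimal 28184)
Equivalent: 23430 << 2 = 23430 × 2^2 = 93720, truncated to 16 bits = 28184



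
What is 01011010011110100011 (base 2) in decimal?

Sum of powers of 2 for each 1-bit:
2^0 + 2^1 + 2^5 + 2^7 + 2^8 + 2^9 + 2^10 + 2^13 + 2^15 + 2^16 + 2^18
= 1 + 2 + 32 + 128 + 256 + 512 + 1024 + 8192 + 32768 + 65536 + 262144
= 370595



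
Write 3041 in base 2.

Using repeated division by 2:
3041 ÷ 2 = 1520 remainder 1
1520 ÷ 2 = 760 remainder 0
760 ÷ 2 = 380 remainder 0
380 ÷ 2 = 190 remainder 0
190 ÷ 2 = 95 remainder 0
95 ÷ 2 = 47 remainder 1
47 ÷ 2 = 23 remainder 1
23 ÷ 2 = 11 remainder 1
11 ÷ 2 = 5 remainder 1
5 ÷ 2 = 2 remainder 1
2 ÷ 2 = 1 remainder 0
1 ÷ 2 = 0 remainder 1
Reading remainders bottom to top: 101111100001



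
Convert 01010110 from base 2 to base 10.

Sum of powers of 2 for each 1-bit:
2^1 + 2^2 + 2^4 + 2^6
= 2 + 4 + 16 + 64
= 86



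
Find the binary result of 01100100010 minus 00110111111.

Method 1 - Direct subtraction (column by column from the right: bit − bit − borrow-in; if negative, add 2 and borrow 1 from the next column):
borrow: 01111111110
        01100100010
-       00110111111
-------------------
        00101100011

Method 2 - Add two's complement:
Two's complement of 00110111111: invert → 11001000000, add 1 → 11001000001
  01100100010
+ 11001000001
-------------
 100101100011  (end carry out of the top bit = 1)
Discarding the end carry: 00101100011
Decimal check:
  01100100010 = 512 + 256 + 32 + 2 = 802
  00110111111 = 256 + 128 + 32 + 16 + 8 + 4 + 2 + 1 = 447
  802 - 447 = 355, and 00101100011 = 256 + 64 + 32 + 2 + 1 = 355 ✓



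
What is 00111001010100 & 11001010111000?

AND: 1 only when both bits are 1
  00111001010100
& 11001010111000
----------------
  00001000010000
Decimal: 3668 & 12984 = 528



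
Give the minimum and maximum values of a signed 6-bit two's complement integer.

For 6-bit two's complement:
Minimum: -2^5 = -32
Maximum: 2^5 - 1 = 31



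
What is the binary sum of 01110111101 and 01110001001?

Add column by column from the right: bit + bit + carry-in; write the sum mod 2, carry 1 when the sum is 2 or 3.
carry:  11101110010
        01110111101
+       01110001001
-------------------
       011101000110
(the carry out of the leftmost column, 0, becomes the leading bit)
Decimal check:
  01110111101 = 512 + 256 + 128 + 32 + 16 + 8 + 4 + 1 = 957
  01110001001 = 512 + 256 + 128 + 8 + 1 = 905
  957 + 905 = 1862, and 011101000110 = 1024 + 512 + 256 + 64 + 4 + 2 = 1862 ✓



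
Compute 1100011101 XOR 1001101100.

XOR: 1 when bits differ
  1100011101
^ 1001101100
------------
  0101110001
Decimal: 797 ^ 620 = 369



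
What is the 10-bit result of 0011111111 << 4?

Original: 0011111111 (decimal 255)
Shift left by 4 positions
Append 4 zeros on the right and drop the 4 high bits that overflow the 10-bit width
Result: 1111110000 (decimal 1008)
Equivalent: 255 << 4 = 255 × 2^4 = 4080, truncated to 10 bits = 1008



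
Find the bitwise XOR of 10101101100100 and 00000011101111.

XOR: 1 when bits differ
  10101101100100
^ 00000011101111
----------------
  10101110001011
Decimal: 11108 ^ 239 = 11147



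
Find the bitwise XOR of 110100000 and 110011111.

XOR: 1 when bits differ
  110100000
^ 110011111
-----------
  000111111
Decimal: 416 ^ 415 = 63



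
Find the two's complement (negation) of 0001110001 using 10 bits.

Original: 0001110001
Step 1 - Invert all bits: 1110001110
Step 2 - Add 1: 1110001111
Verification: 0001110001 + 1110001111 = 10000000000; discarding the end carry (carry out of the top bit) leaves the 10-bit value 0000000000, as required for x + (-x)



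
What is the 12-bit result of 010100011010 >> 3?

Original: 010100011010 (decimal 1306)
Shift right by 3 positions
Drop the 3 low bits; fill with zeros on the left
Result: 000010100011 (decimal 163)
Equivalent: 1306 >> 3 = 1306 ÷ 2^3 = 163



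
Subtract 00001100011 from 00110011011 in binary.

Method 1 - Direct subtraction (column by column from the right: bit − bit − borrow-in; if negative, add 2 and borrow 1 from the next column):
borrow: 00011000000
        00110011011
-       00001100011
-------------------
        00100111000

Method 2 - Add two's complement:
Two's complement of 00001100011: invert → 11110011100, add 1 → 11110011101
  00110011011
+ 11110011101
-------------
 100100111000  (end carry out of the top bit = 1)
Discarding the end carry: 00100111000
Decimal check:
  00110011011 = 256 + 128 + 16 + 8 + 2 + 1 = 411
  00001100011 = 64 + 32 + 2 + 1 = 99
  411 - 99 = 312, and 00100111000 = 256 + 32 + 16 + 8 = 312 ✓



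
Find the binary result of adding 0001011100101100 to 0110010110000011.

Add column by column from the right: bit + bit + carry-in; write the sum mod 2, carry 1 when the sum is 2 or 3.
carry:  0000111000000000
        0001011100101100
+       0110010110000011
------------------------
       00111110010101111
(the carry out of the leftmost column, 0, becomes the leading bit)
Decimal check:
  0001011100101100 = 4096 + 1024 + 512 + 256 + 32 + 8 + 4 = 5932
  0110010110000011 = 16384 + 8192 + 1024 + 256 + 128 + 2 + 1 = 25987
  5932 + 25987 = 31919, and 00111110010101111 = 16384 + 8192 + 4096 + 2048 + 1024 + 128 + 32 + 8 + 4 + 2 + 1 = 31919 ✓



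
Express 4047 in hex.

Using repeated division by 16 (digits 10–15 are A–F):
4047 ÷ 16 = 252 remainder 15 (F)
252 ÷ 16 = 15 remainder 12 (C)
15 ÷ 16 = 0 remainder 15 (F)
Reading remainders bottom to top: FCF



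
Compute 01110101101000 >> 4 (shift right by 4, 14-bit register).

Original: 01110101101000 (decimal 7528)
Shift right by 4 positions
Drop the 4 low bits; fill with zeros on the left
Result: 00000111010110 (decimal 470)
Equivalent: 7528 >> 4 = 7528 ÷ 2^4 = 470



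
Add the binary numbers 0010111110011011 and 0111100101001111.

Add column by column from the right: bit + bit + carry-in; write the sum mod 2, carry 1 when the sum is 2 or 3.
carry:  1111111000111110
        0010111110011011
+       0111100101001111
------------------------
       01010100011101010
(the carry out of the leftmost column, 0, becomes the leading bit)
Decimal check:
  0010111110011011 = 8192 + 2048 + 1024 + 512 + 256 + 128 + 16 + 8 + 2 + 1 = 12187
  0111100101001111 = 16384 + 8192 + 4096 + 2048 + 256 + 64 + 8 + 4 + 2 + 1 = 31055
  12187 + 31055 = 43242, and 01010100011101010 = 32768 + 8192 + 2048 + 128 + 64 + 32 + 8 + 2 = 43242 ✓



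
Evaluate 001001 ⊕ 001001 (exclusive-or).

XOR: 1 when bits differ
  001001
^ 001001
--------
  000000
Decimal: 9 ^ 9 = 0



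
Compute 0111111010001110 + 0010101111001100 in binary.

Add column by column from the right: bit + bit + carry-in; write the sum mod 2, carry 1 when the sum is 2 or 3.
carry:  1111111100011000
        0111111010001110
+       0010101111001100
------------------------
       01010101001011010
(the carry out of the leftmost column, 0, becomes the leading bit)
Decimal check:
  0111111010001110 = 16384 + 8192 + 4096 + 2048 + 1024 + 512 + 128 + 8 + 4 + 2 = 32398
  0010101111001100 = 8192 + 2048 + 512 + 256 + 128 + 64 + 8 + 4 = 11212
  32398 + 11212 = 43610, and 01010101001011010 = 32768 + 8192 + 2048 + 512 + 64 + 16 + 8 + 2 = 43610 ✓



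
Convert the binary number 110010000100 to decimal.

Sum of powers of 2 for each 1-bit:
2^2 + 2^7 + 2^10 + 2^11
= 4 + 128 + 1024 + 2048
= 3204



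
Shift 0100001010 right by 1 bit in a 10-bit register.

Original: 0100001010 (decimal 266)
Shift right by 1 position
Drop the 1 low bit; fill with zero on the left
Result: 0010000101 (decimal 133)
Equivalent: 266 >> 1 = 266 ÷ 2^1 = 133



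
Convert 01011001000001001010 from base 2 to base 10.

Sum of powers of 2 for each 1-bit:
2^1 + 2^3 + 2^6 + 2^12 + 2^15 + 2^16 + 2^18
= 2 + 8 + 64 + 4096 + 32768 + 65536 + 262144
= 364618



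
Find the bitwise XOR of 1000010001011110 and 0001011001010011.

XOR: 1 when bits differ
  1000010001011110
^ 0001011001010011
------------------
  1001001000001101
Decimal: 33886 ^ 5715 = 37389



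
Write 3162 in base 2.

Using repeated division by 2:
3162 ÷ 2 = 1581 remainder 0
1581 ÷ 2 = 790 remainder 1
790 ÷ 2 = 395 remainder 0
395 ÷ 2 = 197 remainder 1
197 ÷ 2 = 98 remainder 1
98 ÷ 2 = 49 remainder 0
49 ÷ 2 = 24 remainder 1
24 ÷ 2 = 12 remainder 0
12 ÷ 2 = 6 remainder 0
6 ÷ 2 = 3 remainder 0
3 ÷ 2 = 1 remainder 1
1 ÷ 2 = 0 remainder 1
Reading remainders bottom to top: 110001011010



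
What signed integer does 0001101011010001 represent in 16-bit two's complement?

Binary: 0001101011010001
Sign bit: 0 (non-negative)
Read directly as an unsigned value:
0001101011010001 = 4096 + 2048 + 512 + 128 + 64 + 16 + 1 = 6865
Value: 6865



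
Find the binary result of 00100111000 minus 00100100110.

Method 1 - Direct subtraction (column by column from the right: bit − bit − borrow-in; if negative, add 2 and borrow 1 from the next column):
borrow: 00000001100
        00100111000
-       00100100110
-------------------
        00000010010

Method 2 - Add two's complement:
Two's complement of 00100100110: invert → 11011011001, add 1 → 11011011010
  00100111000
+ 11011011010
-------------
 100000010010  (end carry out of the top bit = 1)
Discarding the end carry: 00000010010
Decimal check:
  00100111000 = 256 + 32 + 16 + 8 = 312
  00100100110 = 256 + 32 + 4 + 2 = 294
  312 - 294 = 18, and 00000010010 = 16 + 2 = 18 ✓



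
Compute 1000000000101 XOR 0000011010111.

XOR: 1 when bits differ
  1000000000101
^ 0000011010111
---------------
  1000011010010
Decimal: 4101 ^ 215 = 4306



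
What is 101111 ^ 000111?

XOR: 1 when bits differ
  101111
^ 000111
--------
  101000
Decimal: 47 ^ 7 = 40



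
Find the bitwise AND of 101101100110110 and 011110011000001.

AND: 1 only when both bits are 1
  101101100110110
& 011110011000001
-----------------
  001100000000000
Decimal: 23350 & 15553 = 6144



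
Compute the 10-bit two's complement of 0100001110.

Original: 0100001110
Step 1 - Invert all bits: 1011110001
Step 2 - Add 1: 1011110010
Verification: 0100001110 + 1011110010 = 10000000000; discarding the end carry (carry out of the top bit) leaves the 10-bit value 0000000000, as required for x + (-x)



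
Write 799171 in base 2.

Using repeated division by 2:
799171 ÷ 2 = 399585 remainder 1
399585 ÷ 2 = 199792 remainder 1
199792 ÷ 2 = 99896 remainder 0
99896 ÷ 2 = 49948 remainder 0
49948 ÷ 2 = 24974 remainder 0
24974 ÷ 2 = 12487 remainder 0
12487 ÷ 2 = 6243 remainder 1
6243 ÷ 2 = 3121 remainder 1
3121 ÷ 2 = 1560 remainder 1
1560 ÷ 2 = 780 remainder 0
780 ÷ 2 = 390 remainder 0
390 ÷ 2 = 195 remainder 0
195 ÷ 2 = 97 remainder 1
97 ÷ 2 = 48 remainder 1
48 ÷ 2 = 24 remainder 0
24 ÷ 2 = 12 remainder 0
12 ÷ 2 = 6 remainder 0
6 ÷ 2 = 3 remainder 0
3 ÷ 2 = 1 remainder 1
1 ÷ 2 = 0 remainder 1
Reading remainders bottom to top: 11000011000111000011

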